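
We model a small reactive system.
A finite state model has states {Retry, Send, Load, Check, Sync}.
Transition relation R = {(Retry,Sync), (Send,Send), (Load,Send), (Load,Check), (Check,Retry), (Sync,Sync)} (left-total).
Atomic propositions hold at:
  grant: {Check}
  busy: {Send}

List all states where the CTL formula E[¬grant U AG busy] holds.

Sat(¬grant) = {Retry, Send, Load, Sync}
AG busy: greatest fixpoint, start Z0 = {Send}, keep only states in Sat with every successor in Z. Already a fixed point.
Sat(AG busy) = {Send}
E[¬grant U AG busy]: least fixpoint, start Z0 = Sat(AG busy) = {Send}, add states in Sat(¬grant) with some successor in Z. Z1 = {Send, Load}; fixed.
Sat(E[¬grant U AG busy]) = {Send, Load}

{Send, Load}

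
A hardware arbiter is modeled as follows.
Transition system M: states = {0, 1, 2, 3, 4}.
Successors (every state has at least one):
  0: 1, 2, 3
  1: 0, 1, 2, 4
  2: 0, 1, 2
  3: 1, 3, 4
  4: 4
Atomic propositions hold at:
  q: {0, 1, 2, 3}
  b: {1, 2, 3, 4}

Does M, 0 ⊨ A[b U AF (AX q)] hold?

Sat(AX q) = {s : every successor in {0, 1, 2, 3}} = {0, 2}
AF (AX q): least fixpoint, start Z0 = {0, 2}, add states with every successor in Z. Already a fixed point.
Sat(AF (AX q)) = {0, 2}
A[b U AF (AX q)]: least fixpoint, start Z0 = Sat(AF (AX q)) = {0, 2}, add states in Sat(b) with every successor in Z. Already a fixed point.
Sat(A[b U AF (AX q)]) = {0, 2}
0 ∈ Sat(A[b U AF (AX q)]) = {0, 2}, so the formula holds at 0.

Yes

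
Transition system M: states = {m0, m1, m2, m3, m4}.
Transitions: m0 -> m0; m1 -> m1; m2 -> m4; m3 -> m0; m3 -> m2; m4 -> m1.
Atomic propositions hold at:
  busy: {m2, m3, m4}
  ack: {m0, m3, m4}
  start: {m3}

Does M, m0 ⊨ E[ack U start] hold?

E[ack U start]: least fixpoint, start Z0 = Sat(start) = {m3}, add states in Sat(ack) with some successor in Z. Already a fixed point.
Sat(E[ack U start]) = {m3}
m0 ∉ Sat(E[ack U start]) = {m3}, so the formula does not hold at m0.

No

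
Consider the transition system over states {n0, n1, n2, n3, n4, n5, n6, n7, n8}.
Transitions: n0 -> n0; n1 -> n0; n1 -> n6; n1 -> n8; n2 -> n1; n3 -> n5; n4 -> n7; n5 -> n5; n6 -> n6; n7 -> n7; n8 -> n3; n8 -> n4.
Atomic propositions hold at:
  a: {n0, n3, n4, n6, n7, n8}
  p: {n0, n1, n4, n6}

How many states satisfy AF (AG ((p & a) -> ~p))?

Sat(p & a) = {n0, n4, n6}
Sat(~p) = {n2, n3, n5, n7, n8}
Sat((p & a) -> ~p) = {n1, n2, n3, n5, n7, n8}
AG ((p & a) -> ~p): greatest fixpoint, start Z0 = {n1, n2, n3, n5, n7, n8}, keep only states in Sat with every successor in Z. Z1 = {n2, n3, n5, n7}; Z2 = {n3, n5, n7}; fixed.
Sat(AG ((p & a) -> ~p)) = {n3, n5, n7}
AF (AG ((p & a) -> ~p)): least fixpoint, start Z0 = {n3, n5, n7}, add states with every successor in Z. Z1 = {n3, n4, n5, n7}; Z2 = {n3, n4, n5, n7, n8}; fixed.
Sat(AF (AG ((p & a) -> ~p))) = {n3, n4, n5, n7, n8}
|Sat(AF (AG ((p & a) -> ~p)))| = |{n3, n4, n5, n7, n8}| = 5.

5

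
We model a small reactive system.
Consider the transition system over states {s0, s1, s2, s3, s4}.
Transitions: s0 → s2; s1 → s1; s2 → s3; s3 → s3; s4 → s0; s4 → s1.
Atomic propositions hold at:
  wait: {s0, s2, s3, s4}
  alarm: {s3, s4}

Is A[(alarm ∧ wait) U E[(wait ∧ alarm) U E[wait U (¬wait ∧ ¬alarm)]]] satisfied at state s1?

Sat(alarm ∧ wait) = {s3, s4}
Sat(wait ∧ alarm) = {s3, s4}
Sat(¬wait) = {s1}
Sat(¬alarm) = {s0, s1, s2}
Sat(¬wait ∧ ¬alarm) = {s1}
E[wait U (¬wait ∧ ¬alarm)]: least fixpoint, start Z0 = Sat((¬wait ∧ ¬alarm)) = {s1}, add states in Sat(wait) with some successor in Z. Z1 = {s1, s4}; fixed.
Sat(E[wait U (¬wait ∧ ¬alarm)]) = {s1, s4}
E[(wait ∧ alarm) U E[wait U (¬wait ∧ ¬alarm)]]: least fixpoint, start Z0 = Sat(E[wait U (¬wait ∧ ¬alarm)]) = {s1, s4}, add states in Sat(wait ∧ alarm) with some successor in Z. Already a fixed point.
Sat(E[(wait ∧ alarm) U E[wait U (¬wait ∧ ¬alarm)]]) = {s1, s4}
A[(alarm ∧ wait) U E[(wait ∧ alarm) U E[wait U (¬wait ∧ ¬alarm)]]]: least fixpoint, start Z0 = Sat(E[(wait ∧ alarm) U E[wait U (¬wait ∧ ¬alarm)]]) = {s1, s4}, add states in Sat(alarm ∧ wait) with every successor in Z. Already a fixed point.
Sat(A[(alarm ∧ wait) U E[(wait ∧ alarm) U E[wait U (¬wait ∧ ¬alarm)]]]) = {s1, s4}
s1 ∈ Sat(A[(alarm ∧ wait) U E[(wait ∧ alarm) U E[wait U (¬wait ∧ ¬alarm)]]]) = {s1, s4}, so the formula holds at s1.

Yes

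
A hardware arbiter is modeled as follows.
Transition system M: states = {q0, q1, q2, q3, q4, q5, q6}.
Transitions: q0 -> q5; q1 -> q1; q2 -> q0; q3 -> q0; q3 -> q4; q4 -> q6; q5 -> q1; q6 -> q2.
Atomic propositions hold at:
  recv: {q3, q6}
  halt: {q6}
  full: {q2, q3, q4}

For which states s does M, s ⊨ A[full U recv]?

{q3, q4, q6}

A[full U recv]: least fixpoint, start Z0 = Sat(recv) = {q3, q6}, add states in Sat(full) with every successor in Z. Z1 = {q3, q4, q6}; fixed.
Sat(A[full U recv]) = {q3, q4, q6}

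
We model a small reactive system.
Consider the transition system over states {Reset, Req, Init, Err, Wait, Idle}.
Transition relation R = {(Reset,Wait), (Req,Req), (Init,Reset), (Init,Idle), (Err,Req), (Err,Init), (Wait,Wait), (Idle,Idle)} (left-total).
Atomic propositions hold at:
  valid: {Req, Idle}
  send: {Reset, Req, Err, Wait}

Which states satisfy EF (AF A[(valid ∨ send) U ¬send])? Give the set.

{Init, Err, Idle}

Sat(valid ∨ send) = {Reset, Req, Err, Wait, Idle}
Sat(¬send) = {Init, Idle}
A[(valid ∨ send) U ¬send]: least fixpoint, start Z0 = Sat(¬send) = {Init, Idle}, add states in Sat(valid ∨ send) with every successor in Z. Already a fixed point.
Sat(A[(valid ∨ send) U ¬send]) = {Init, Idle}
AF A[(valid ∨ send) U ¬send]: least fixpoint, start Z0 = {Init, Idle}, add states with every successor in Z. Already a fixed point.
Sat(AF A[(valid ∨ send) U ¬send]) = {Init, Idle}
EF (AF A[(valid ∨ send) U ¬send]): least fixpoint, start Z0 = {Init, Idle}, add states with some successor in Z. Z1 = {Init, Err, Idle}; fixed.
Sat(EF (AF A[(valid ∨ send) U ¬send])) = {Init, Err, Idle}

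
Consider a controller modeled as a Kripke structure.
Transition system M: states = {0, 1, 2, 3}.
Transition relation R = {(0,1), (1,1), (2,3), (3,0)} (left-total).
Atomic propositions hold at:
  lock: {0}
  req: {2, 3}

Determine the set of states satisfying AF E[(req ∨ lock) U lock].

Sat(req ∨ lock) = {0, 2, 3}
E[(req ∨ lock) U lock]: least fixpoint, start Z0 = Sat(lock) = {0}, add states in Sat(req ∨ lock) with some successor in Z. Z1 = {0, 3}; Z2 = {0, 2, 3}; fixed.
Sat(E[(req ∨ lock) U lock]) = {0, 2, 3}
AF E[(req ∨ lock) U lock]: least fixpoint, start Z0 = {0, 2, 3}, add states with every successor in Z. Already a fixed point.
Sat(AF E[(req ∨ lock) U lock]) = {0, 2, 3}

{0, 2, 3}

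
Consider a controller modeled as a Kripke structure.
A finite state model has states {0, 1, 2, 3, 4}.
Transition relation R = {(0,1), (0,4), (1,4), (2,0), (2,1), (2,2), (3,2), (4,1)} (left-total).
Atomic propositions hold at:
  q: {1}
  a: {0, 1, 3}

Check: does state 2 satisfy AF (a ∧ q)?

Sat(a ∧ q) = {1}
AF (a ∧ q): least fixpoint, start Z0 = {1}, add states with every successor in Z. Z1 = {1, 4}; Z2 = {0, 1, 4}; fixed.
Sat(AF (a ∧ q)) = {0, 1, 4}
2 ∉ Sat(AF (a ∧ q)) = {0, 1, 4}, so the formula does not hold at 2.

No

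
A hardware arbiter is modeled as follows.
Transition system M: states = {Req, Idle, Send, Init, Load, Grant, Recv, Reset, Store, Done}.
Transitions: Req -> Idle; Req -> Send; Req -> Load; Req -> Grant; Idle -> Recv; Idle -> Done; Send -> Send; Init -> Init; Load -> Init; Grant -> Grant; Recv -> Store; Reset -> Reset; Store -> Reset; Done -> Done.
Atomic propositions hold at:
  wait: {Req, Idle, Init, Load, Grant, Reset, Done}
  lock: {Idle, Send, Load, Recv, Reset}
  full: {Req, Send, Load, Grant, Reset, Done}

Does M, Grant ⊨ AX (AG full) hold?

AG full: greatest fixpoint, start Z0 = {Req, Send, Load, Grant, Reset, Done}, keep only states in Sat with every successor in Z. Z1 = {Send, Grant, Reset, Done}; fixed.
Sat(AG full) = {Send, Grant, Reset, Done}
Sat(AX (AG full)) = {s : every successor in {Send, Grant, Reset, Done}} = {Send, Grant, Reset, Store, Done}
Grant ∈ Sat(AX (AG full)) = {Send, Grant, Reset, Store, Done}, so the formula holds at Grant.

Yes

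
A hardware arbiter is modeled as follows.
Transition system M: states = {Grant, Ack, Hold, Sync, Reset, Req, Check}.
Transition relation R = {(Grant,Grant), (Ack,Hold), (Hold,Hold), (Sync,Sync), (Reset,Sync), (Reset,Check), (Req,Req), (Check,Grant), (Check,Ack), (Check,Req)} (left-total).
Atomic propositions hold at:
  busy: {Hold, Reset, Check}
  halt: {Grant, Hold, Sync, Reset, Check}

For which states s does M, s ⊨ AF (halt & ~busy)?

{Grant, Sync}

Sat(~busy) = {Grant, Ack, Sync, Req}
Sat(halt & ~busy) = {Grant, Sync}
AF (halt & ~busy): least fixpoint, start Z0 = {Grant, Sync}, add states with every successor in Z. Already a fixed point.
Sat(AF (halt & ~busy)) = {Grant, Sync}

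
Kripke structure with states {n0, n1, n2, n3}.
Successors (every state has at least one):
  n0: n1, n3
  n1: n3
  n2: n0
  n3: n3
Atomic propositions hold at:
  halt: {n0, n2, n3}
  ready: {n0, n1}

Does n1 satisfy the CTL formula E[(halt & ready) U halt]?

No

Sat(halt & ready) = {n0}
E[(halt & ready) U halt]: least fixpoint, start Z0 = Sat(halt) = {n0, n2, n3}, add states in Sat(halt & ready) with some successor in Z. Already a fixed point.
Sat(E[(halt & ready) U halt]) = {n0, n2, n3}
n1 ∉ Sat(E[(halt & ready) U halt]) = {n0, n2, n3}, so the formula does not hold at n1.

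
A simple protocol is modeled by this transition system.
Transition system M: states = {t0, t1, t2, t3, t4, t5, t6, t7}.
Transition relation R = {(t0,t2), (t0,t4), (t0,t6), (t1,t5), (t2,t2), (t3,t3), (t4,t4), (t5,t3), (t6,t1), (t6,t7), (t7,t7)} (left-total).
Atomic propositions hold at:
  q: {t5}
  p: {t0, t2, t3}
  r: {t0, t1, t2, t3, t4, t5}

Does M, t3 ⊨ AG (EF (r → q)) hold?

No

Sat(r → q) = {t5, t6, t7}
EF (r → q): least fixpoint, start Z0 = {t5, t6, t7}, add states with some successor in Z. Z1 = {t0, t1, t5, t6, t7}; fixed.
Sat(EF (r → q)) = {t0, t1, t5, t6, t7}
AG (EF (r → q)): greatest fixpoint, start Z0 = {t0, t1, t5, t6, t7}, keep only states in Sat with every successor in Z. Z1 = {t1, t6, t7}; Z2 = {t6, t7}; Z3 = {t7}; fixed.
Sat(AG (EF (r → q))) = {t7}
t3 ∉ Sat(AG (EF (r → q))) = {t7}, so the formula does not hold at t3.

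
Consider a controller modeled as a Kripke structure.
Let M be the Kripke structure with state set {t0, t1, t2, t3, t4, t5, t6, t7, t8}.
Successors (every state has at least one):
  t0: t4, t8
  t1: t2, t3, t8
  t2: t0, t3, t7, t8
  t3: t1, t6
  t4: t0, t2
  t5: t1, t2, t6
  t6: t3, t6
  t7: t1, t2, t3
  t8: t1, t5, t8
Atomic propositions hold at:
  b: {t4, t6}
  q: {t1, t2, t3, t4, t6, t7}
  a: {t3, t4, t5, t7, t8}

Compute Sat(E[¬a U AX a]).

{t0, t1, t2}

Sat(¬a) = {t0, t1, t2, t6}
Sat(AX a) = {s : every successor in {t3, t4, t5, t7, t8}} = {t0}
E[¬a U AX a]: least fixpoint, start Z0 = Sat(AX a) = {t0}, add states in Sat(¬a) with some successor in Z. Z1 = {t0, t2}; Z2 = {t0, t1, t2}; fixed.
Sat(E[¬a U AX a]) = {t0, t1, t2}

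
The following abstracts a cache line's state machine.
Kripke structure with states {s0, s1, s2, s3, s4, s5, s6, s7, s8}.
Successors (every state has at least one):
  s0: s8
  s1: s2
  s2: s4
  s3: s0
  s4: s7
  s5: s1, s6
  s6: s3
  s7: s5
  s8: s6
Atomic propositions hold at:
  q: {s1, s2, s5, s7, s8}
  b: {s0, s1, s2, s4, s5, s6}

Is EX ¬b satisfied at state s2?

Sat(¬b) = {s3, s7, s8}
Sat(EX ¬b) = {s : some successor in {s3, s7, s8}} = {s0, s4, s6}
s2 ∉ Sat(EX ¬b) = {s0, s4, s6}, so the formula does not hold at s2.

No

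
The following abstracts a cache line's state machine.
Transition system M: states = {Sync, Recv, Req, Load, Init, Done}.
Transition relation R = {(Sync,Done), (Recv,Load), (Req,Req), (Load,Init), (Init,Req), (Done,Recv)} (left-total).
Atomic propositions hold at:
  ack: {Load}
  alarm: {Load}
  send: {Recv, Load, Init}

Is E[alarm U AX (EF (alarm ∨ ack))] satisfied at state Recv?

Sat(alarm ∨ ack) = {Load}
EF (alarm ∨ ack): least fixpoint, start Z0 = {Load}, add states with some successor in Z. Z1 = {Recv, Load}; Z2 = {Recv, Load, Done}; Z3 = {Sync, Recv, Load, Done}; fixed.
Sat(EF (alarm ∨ ack)) = {Sync, Recv, Load, Done}
Sat(AX (EF (alarm ∨ ack))) = {s : every successor in {Sync, Recv, Load, Done}} = {Sync, Recv, Done}
E[alarm U AX (EF (alarm ∨ ack))]: least fixpoint, start Z0 = Sat(AX (EF (alarm ∨ ack))) = {Sync, Recv, Done}, add states in Sat(alarm) with some successor in Z. Already a fixed point.
Sat(E[alarm U AX (EF (alarm ∨ ack))]) = {Sync, Recv, Done}
Recv ∈ Sat(E[alarm U AX (EF (alarm ∨ ack))]) = {Sync, Recv, Done}, so the formula holds at Recv.

Yes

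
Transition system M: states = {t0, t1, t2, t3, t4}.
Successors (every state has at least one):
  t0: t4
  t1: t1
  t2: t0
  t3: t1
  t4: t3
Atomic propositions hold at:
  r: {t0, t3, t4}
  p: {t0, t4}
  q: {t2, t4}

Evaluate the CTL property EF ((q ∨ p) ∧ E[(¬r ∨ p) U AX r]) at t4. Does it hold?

Sat(q ∨ p) = {t0, t2, t4}
Sat(¬r) = {t1, t2}
Sat(¬r ∨ p) = {t0, t1, t2, t4}
Sat(AX r) = {s : every successor in {t0, t3, t4}} = {t0, t2, t4}
E[(¬r ∨ p) U AX r]: least fixpoint, start Z0 = Sat(AX r) = {t0, t2, t4}, add states in Sat(¬r ∨ p) with some successor in Z. Already a fixed point.
Sat(E[(¬r ∨ p) U AX r]) = {t0, t2, t4}
Sat((q ∨ p) ∧ E[(¬r ∨ p) U AX r]) = {t0, t2, t4}
EF ((q ∨ p) ∧ E[(¬r ∨ p) U AX r]): least fixpoint, start Z0 = {t0, t2, t4}, add states with some successor in Z. Already a fixed point.
Sat(EF ((q ∨ p) ∧ E[(¬r ∨ p) U AX r])) = {t0, t2, t4}
t4 ∈ Sat(EF ((q ∨ p) ∧ E[(¬r ∨ p) U AX r])) = {t0, t2, t4}, so the formula holds at t4.

Yes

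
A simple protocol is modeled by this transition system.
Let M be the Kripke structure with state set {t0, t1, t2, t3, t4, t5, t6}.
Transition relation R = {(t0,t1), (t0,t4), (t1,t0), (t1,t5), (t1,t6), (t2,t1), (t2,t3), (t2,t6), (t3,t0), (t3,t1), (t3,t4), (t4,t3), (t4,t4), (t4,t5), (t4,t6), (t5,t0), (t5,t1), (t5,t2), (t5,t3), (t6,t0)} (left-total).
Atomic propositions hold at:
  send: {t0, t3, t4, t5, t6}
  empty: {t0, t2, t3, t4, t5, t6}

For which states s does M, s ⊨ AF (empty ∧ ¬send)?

Sat(¬send) = {t1, t2}
Sat(empty ∧ ¬send) = {t2}
AF (empty ∧ ¬send): least fixpoint, start Z0 = {t2}, add states with every successor in Z. Already a fixed point.
Sat(AF (empty ∧ ¬send)) = {t2}

{t2}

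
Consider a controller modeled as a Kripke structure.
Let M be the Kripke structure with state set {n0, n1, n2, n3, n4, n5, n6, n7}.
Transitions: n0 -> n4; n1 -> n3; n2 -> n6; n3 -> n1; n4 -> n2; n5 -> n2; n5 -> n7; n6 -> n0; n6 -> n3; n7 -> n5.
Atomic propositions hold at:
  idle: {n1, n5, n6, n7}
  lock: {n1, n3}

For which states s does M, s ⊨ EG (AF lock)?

{n1, n3}

AF lock: least fixpoint, start Z0 = {n1, n3}, add states with every successor in Z. Already a fixed point.
Sat(AF lock) = {n1, n3}
EG (AF lock): greatest fixpoint, start Z0 = {n1, n3}, keep only states in Sat with some successor in Z. Already a fixed point.
Sat(EG (AF lock)) = {n1, n3}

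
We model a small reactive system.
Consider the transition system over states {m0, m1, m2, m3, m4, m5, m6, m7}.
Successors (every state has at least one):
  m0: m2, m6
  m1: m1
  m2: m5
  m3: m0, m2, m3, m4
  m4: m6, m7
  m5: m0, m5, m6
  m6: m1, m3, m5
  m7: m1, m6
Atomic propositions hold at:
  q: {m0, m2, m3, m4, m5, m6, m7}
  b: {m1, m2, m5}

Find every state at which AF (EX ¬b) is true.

Sat(¬b) = {m0, m3, m4, m6, m7}
Sat(EX ¬b) = {s : some successor in {m0, m3, m4, m6, m7}} = {m0, m3, m4, m5, m6, m7}
AF (EX ¬b): least fixpoint, start Z0 = {m0, m3, m4, m5, m6, m7}, add states with every successor in Z. Z1 = {m0, m2, m3, m4, m5, m6, m7}; fixed.
Sat(AF (EX ¬b)) = {m0, m2, m3, m4, m5, m6, m7}

{m0, m2, m3, m4, m5, m6, m7}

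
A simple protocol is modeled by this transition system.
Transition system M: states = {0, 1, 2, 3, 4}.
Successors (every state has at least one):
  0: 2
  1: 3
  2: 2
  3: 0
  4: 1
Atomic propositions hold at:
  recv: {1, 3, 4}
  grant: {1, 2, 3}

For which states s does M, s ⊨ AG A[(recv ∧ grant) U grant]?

Sat(recv ∧ grant) = {1, 3}
A[(recv ∧ grant) U grant]: least fixpoint, start Z0 = Sat(grant) = {1, 2, 3}, add states in Sat(recv ∧ grant) with every successor in Z. Already a fixed point.
Sat(A[(recv ∧ grant) U grant]) = {1, 2, 3}
AG A[(recv ∧ grant) U grant]: greatest fixpoint, start Z0 = {1, 2, 3}, keep only states in Sat with every successor in Z. Z1 = {1, 2}; Z2 = {2}; fixed.
Sat(AG A[(recv ∧ grant) U grant]) = {2}

{2}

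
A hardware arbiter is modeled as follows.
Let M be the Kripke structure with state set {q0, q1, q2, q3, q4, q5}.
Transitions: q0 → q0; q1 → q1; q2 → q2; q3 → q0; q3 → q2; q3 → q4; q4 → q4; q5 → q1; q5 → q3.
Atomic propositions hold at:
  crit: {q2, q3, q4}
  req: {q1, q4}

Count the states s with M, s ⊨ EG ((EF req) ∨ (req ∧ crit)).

EF req: least fixpoint, start Z0 = {q1, q4}, add states with some successor in Z. Z1 = {q1, q3, q4, q5}; fixed.
Sat(EF req) = {q1, q3, q4, q5}
Sat(req ∧ crit) = {q4}
Sat((EF req) ∨ (req ∧ crit)) = {q1, q3, q4, q5}
EG ((EF req) ∨ (req ∧ crit)): greatest fixpoint, start Z0 = {q1, q3, q4, q5}, keep only states in Sat with some successor in Z. Already a fixed point.
Sat(EG ((EF req) ∨ (req ∧ crit))) = {q1, q3, q4, q5}
|Sat(EG ((EF req) ∨ (req ∧ crit)))| = |{q1, q3, q4, q5}| = 4.

4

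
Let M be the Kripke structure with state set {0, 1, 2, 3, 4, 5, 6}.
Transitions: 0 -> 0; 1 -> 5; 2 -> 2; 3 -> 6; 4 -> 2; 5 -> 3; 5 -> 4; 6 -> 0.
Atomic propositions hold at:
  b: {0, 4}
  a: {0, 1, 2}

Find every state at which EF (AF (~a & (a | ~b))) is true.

Sat(~a) = {3, 4, 5, 6}
Sat(~b) = {1, 2, 3, 5, 6}
Sat(a | ~b) = {0, 1, 2, 3, 5, 6}
Sat(~a & (a | ~b)) = {3, 5, 6}
AF (~a & (a | ~b)): least fixpoint, start Z0 = {3, 5, 6}, add states with every successor in Z. Z1 = {1, 3, 5, 6}; fixed.
Sat(AF (~a & (a | ~b))) = {1, 3, 5, 6}
EF (AF (~a & (a | ~b))): least fixpoint, start Z0 = {1, 3, 5, 6}, add states with some successor in Z. Already a fixed point.
Sat(EF (AF (~a & (a | ~b)))) = {1, 3, 5, 6}

{1, 3, 5, 6}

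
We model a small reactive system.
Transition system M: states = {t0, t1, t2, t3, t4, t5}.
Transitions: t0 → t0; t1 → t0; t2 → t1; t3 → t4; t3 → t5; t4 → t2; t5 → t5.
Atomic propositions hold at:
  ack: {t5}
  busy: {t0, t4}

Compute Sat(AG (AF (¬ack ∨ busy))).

{t0, t1, t2, t4}

Sat(¬ack) = {t0, t1, t2, t3, t4}
Sat(¬ack ∨ busy) = {t0, t1, t2, t3, t4}
AF (¬ack ∨ busy): least fixpoint, start Z0 = {t0, t1, t2, t3, t4}, add states with every successor in Z. Already a fixed point.
Sat(AF (¬ack ∨ busy)) = {t0, t1, t2, t3, t4}
AG (AF (¬ack ∨ busy)): greatest fixpoint, start Z0 = {t0, t1, t2, t3, t4}, keep only states in Sat with every successor in Z. Z1 = {t0, t1, t2, t4}; fixed.
Sat(AG (AF (¬ack ∨ busy))) = {t0, t1, t2, t4}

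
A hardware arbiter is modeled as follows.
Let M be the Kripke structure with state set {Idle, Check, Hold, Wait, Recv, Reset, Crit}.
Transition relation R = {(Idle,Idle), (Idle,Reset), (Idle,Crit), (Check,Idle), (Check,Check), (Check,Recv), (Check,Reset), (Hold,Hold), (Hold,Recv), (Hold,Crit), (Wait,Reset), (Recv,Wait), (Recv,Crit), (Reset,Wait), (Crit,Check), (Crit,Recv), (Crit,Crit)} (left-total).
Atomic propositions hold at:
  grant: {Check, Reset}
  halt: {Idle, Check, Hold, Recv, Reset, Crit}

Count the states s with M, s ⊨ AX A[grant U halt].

5

A[grant U halt]: least fixpoint, start Z0 = Sat(halt) = {Idle, Check, Hold, Recv, Reset, Crit}, add states in Sat(grant) with every successor in Z. Already a fixed point.
Sat(A[grant U halt]) = {Idle, Check, Hold, Recv, Reset, Crit}
Sat(AX A[grant U halt]) = {s : every successor in {Idle, Check, Hold, Recv, Reset, Crit}} = {Idle, Check, Hold, Wait, Crit}
|Sat(AX A[grant U halt])| = |{Idle, Check, Hold, Wait, Crit}| = 5.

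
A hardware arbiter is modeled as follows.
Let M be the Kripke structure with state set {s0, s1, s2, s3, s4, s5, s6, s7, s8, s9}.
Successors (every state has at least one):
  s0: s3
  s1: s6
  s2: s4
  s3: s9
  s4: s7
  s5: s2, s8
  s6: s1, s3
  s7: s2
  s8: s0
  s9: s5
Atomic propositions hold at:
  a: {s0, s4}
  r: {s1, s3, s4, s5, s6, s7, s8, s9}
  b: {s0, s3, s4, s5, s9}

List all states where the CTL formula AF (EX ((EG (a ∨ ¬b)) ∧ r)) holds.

Sat(¬b) = {s1, s2, s6, s7, s8}
Sat(a ∨ ¬b) = {s0, s1, s2, s4, s6, s7, s8}
EG (a ∨ ¬b): greatest fixpoint, start Z0 = {s0, s1, s2, s4, s6, s7, s8}, keep only states in Sat with some successor in Z. Z1 = {s1, s2, s4, s6, s7, s8}; Z2 = {s1, s2, s4, s6, s7}; fixed.
Sat(EG (a ∨ ¬b)) = {s1, s2, s4, s6, s7}
Sat((EG (a ∨ ¬b)) ∧ r) = {s1, s4, s6, s7}
Sat(EX ((EG (a ∨ ¬b)) ∧ r)) = {s : some successor in {s1, s4, s6, s7}} = {s1, s2, s4, s6}
AF (EX ((EG (a ∨ ¬b)) ∧ r)): least fixpoint, start Z0 = {s1, s2, s4, s6}, add states with every successor in Z. Z1 = {s1, s2, s4, s6, s7}; fixed.
Sat(AF (EX ((EG (a ∨ ¬b)) ∧ r))) = {s1, s2, s4, s6, s7}

{s1, s2, s4, s6, s7}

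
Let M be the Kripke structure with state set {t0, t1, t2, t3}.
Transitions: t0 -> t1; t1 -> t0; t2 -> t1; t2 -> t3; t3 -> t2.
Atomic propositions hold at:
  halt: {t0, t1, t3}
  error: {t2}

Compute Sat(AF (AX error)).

{t3}

Sat(AX error) = {s : every successor in {t2}} = {t3}
AF (AX error): least fixpoint, start Z0 = {t3}, add states with every successor in Z. Already a fixed point.
Sat(AF (AX error)) = {t3}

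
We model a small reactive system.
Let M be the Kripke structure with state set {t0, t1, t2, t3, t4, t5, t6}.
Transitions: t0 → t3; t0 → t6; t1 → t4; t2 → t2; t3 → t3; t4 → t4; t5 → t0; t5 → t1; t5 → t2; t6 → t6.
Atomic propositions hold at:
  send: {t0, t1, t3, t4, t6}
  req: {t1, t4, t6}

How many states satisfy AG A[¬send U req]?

Sat(¬send) = {t2, t5}
A[¬send U req]: least fixpoint, start Z0 = Sat(req) = {t1, t4, t6}, add states in Sat(¬send) with every successor in Z. Already a fixed point.
Sat(A[¬send U req]) = {t1, t4, t6}
AG A[¬send U req]: greatest fixpoint, start Z0 = {t1, t4, t6}, keep only states in Sat with every successor in Z. Already a fixed point.
Sat(AG A[¬send U req]) = {t1, t4, t6}
|Sat(AG A[¬send U req])| = |{t1, t4, t6}| = 3.

3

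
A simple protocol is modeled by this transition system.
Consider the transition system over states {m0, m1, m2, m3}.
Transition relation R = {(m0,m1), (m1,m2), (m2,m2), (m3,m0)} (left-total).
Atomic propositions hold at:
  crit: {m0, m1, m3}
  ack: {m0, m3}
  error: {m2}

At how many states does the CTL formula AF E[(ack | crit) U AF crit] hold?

3

Sat(ack | crit) = {m0, m1, m3}
AF crit: least fixpoint, start Z0 = {m0, m1, m3}, add states with every successor in Z. Already a fixed point.
Sat(AF crit) = {m0, m1, m3}
E[(ack | crit) U AF crit]: least fixpoint, start Z0 = Sat(AF crit) = {m0, m1, m3}, add states in Sat(ack | crit) with some successor in Z. Already a fixed point.
Sat(E[(ack | crit) U AF crit]) = {m0, m1, m3}
AF E[(ack | crit) U AF crit]: least fixpoint, start Z0 = {m0, m1, m3}, add states with every successor in Z. Already a fixed point.
Sat(AF E[(ack | crit) U AF crit]) = {m0, m1, m3}
|Sat(AF E[(ack | crit) U AF crit])| = |{m0, m1, m3}| = 3.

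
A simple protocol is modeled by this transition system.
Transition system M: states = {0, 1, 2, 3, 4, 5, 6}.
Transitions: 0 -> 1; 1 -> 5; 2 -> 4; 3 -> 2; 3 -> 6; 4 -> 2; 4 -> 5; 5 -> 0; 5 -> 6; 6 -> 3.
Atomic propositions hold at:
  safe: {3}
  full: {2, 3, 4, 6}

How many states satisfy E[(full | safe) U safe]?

2

Sat(full | safe) = {2, 3, 4, 6}
E[(full | safe) U safe]: least fixpoint, start Z0 = Sat(safe) = {3}, add states in Sat(full | safe) with some successor in Z. Z1 = {3, 6}; fixed.
Sat(E[(full | safe) U safe]) = {3, 6}
|Sat(E[(full | safe) U safe])| = |{3, 6}| = 2.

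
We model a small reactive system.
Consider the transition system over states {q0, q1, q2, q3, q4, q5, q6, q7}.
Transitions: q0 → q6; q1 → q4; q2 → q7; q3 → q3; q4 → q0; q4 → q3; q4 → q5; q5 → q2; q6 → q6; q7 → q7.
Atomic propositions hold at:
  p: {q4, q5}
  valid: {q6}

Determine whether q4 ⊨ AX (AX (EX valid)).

No

Sat(EX valid) = {s : some successor in {q6}} = {q0, q6}
Sat(AX (EX valid)) = {s : every successor in {q0, q6}} = {q0, q6}
Sat(AX (AX (EX valid))) = {s : every successor in {q0, q6}} = {q0, q6}
q4 ∉ Sat(AX (AX (EX valid))) = {q0, q6}, so the formula does not hold at q4.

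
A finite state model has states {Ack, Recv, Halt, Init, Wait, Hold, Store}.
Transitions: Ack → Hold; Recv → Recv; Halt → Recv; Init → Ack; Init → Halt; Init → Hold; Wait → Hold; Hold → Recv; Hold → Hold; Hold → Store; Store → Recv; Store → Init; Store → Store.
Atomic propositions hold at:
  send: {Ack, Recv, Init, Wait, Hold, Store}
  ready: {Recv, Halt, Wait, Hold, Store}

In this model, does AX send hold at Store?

Sat(AX send) = {s : every successor in {Ack, Recv, Init, Wait, Hold, Store}} = {Ack, Recv, Halt, Wait, Hold, Store}
Store ∈ Sat(AX send) = {Ack, Recv, Halt, Wait, Hold, Store}, so the formula holds at Store.

Yes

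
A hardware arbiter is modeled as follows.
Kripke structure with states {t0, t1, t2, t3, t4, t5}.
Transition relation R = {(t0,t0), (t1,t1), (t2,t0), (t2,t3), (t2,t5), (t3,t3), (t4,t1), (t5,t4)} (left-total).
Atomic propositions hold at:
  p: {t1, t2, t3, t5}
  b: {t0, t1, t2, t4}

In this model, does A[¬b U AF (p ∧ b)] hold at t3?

No

Sat(¬b) = {t3, t5}
Sat(p ∧ b) = {t1, t2}
AF (p ∧ b): least fixpoint, start Z0 = {t1, t2}, add states with every successor in Z. Z1 = {t1, t2, t4}; Z2 = {t1, t2, t4, t5}; fixed.
Sat(AF (p ∧ b)) = {t1, t2, t4, t5}
A[¬b U AF (p ∧ b)]: least fixpoint, start Z0 = Sat(AF (p ∧ b)) = {t1, t2, t4, t5}, add states in Sat(¬b) with every successor in Z. Already a fixed point.
Sat(A[¬b U AF (p ∧ b)]) = {t1, t2, t4, t5}
t3 ∉ Sat(A[¬b U AF (p ∧ b)]) = {t1, t2, t4, t5}, so the formula does not hold at t3.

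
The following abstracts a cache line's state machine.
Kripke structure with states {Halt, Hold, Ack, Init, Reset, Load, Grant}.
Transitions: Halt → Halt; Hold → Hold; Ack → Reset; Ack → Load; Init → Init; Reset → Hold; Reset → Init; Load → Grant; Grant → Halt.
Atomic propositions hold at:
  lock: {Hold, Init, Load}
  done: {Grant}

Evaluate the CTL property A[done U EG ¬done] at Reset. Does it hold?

Yes

Sat(¬done) = {Halt, Hold, Ack, Init, Reset, Load}
EG ¬done: greatest fixpoint, start Z0 = {Halt, Hold, Ack, Init, Reset, Load}, keep only states in Sat with some successor in Z. Z1 = {Halt, Hold, Ack, Init, Reset}; fixed.
Sat(EG ¬done) = {Halt, Hold, Ack, Init, Reset}
A[done U EG ¬done]: least fixpoint, start Z0 = Sat(EG ¬done) = {Halt, Hold, Ack, Init, Reset}, add states in Sat(done) with every successor in Z. Z1 = {Halt, Hold, Ack, Init, Reset, Grant}; fixed.
Sat(A[done U EG ¬done]) = {Halt, Hold, Ack, Init, Reset, Grant}
Reset ∈ Sat(A[done U EG ¬done]) = {Halt, Hold, Ack, Init, Reset, Grant}, so the formula holds at Reset.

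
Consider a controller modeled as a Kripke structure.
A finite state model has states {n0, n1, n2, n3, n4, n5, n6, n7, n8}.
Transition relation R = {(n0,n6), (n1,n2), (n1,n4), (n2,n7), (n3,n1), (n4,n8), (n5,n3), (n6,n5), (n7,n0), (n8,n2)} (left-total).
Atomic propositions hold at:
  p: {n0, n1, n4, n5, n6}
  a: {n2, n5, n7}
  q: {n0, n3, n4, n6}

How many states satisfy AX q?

Sat(AX q) = {s : every successor in {n0, n3, n4, n6}} = {n0, n5, n7}
|Sat(AX q)| = |{n0, n5, n7}| = 3.

3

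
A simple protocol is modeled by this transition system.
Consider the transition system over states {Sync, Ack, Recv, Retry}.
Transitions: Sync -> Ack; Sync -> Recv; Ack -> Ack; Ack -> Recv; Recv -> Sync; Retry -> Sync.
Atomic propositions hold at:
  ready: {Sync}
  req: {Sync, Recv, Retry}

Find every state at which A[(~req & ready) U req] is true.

Sat(~req) = {Ack}
Sat(~req & ready) = ∅
A[(~req & ready) U req]: least fixpoint, start Z0 = Sat(req) = {Sync, Recv, Retry}, add states in Sat(~req & ready) with every successor in Z. Already a fixed point.
Sat(A[(~req & ready) U req]) = {Sync, Recv, Retry}

{Sync, Recv, Retry}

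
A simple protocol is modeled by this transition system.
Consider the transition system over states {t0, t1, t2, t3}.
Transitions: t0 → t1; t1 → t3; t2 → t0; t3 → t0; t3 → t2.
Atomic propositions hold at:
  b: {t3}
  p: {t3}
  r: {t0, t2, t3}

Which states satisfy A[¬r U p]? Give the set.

Sat(¬r) = {t1}
A[¬r U p]: least fixpoint, start Z0 = Sat(p) = {t3}, add states in Sat(¬r) with every successor in Z. Z1 = {t1, t3}; fixed.
Sat(A[¬r U p]) = {t1, t3}

{t1, t3}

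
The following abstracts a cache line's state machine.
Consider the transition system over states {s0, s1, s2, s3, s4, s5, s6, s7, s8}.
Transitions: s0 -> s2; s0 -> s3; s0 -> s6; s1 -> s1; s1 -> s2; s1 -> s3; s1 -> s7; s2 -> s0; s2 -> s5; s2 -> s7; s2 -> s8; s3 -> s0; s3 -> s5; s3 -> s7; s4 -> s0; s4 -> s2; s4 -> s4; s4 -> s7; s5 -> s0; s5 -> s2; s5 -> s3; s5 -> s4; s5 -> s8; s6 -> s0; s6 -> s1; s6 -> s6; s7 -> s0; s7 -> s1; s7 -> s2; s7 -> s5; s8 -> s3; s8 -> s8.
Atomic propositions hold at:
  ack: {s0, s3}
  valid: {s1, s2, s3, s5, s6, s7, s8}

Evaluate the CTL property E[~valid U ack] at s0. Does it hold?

Yes

Sat(~valid) = {s0, s4}
E[~valid U ack]: least fixpoint, start Z0 = Sat(ack) = {s0, s3}, add states in Sat(~valid) with some successor in Z. Z1 = {s0, s3, s4}; fixed.
Sat(E[~valid U ack]) = {s0, s3, s4}
s0 ∈ Sat(E[~valid U ack]) = {s0, s3, s4}, so the formula holds at s0.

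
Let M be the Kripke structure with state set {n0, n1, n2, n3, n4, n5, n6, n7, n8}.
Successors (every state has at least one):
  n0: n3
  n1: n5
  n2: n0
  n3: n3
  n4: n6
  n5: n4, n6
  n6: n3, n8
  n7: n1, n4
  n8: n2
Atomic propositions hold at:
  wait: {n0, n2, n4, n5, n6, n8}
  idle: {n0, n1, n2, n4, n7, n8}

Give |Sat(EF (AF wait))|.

AF wait: least fixpoint, start Z0 = {n0, n2, n4, n5, n6, n8}, add states with every successor in Z. Z1 = {n0, n1, n2, n4, n5, n6, n8}; Z2 = {n0, n1, n2, n4, n5, n6, n7, n8}; fixed.
Sat(AF wait) = {n0, n1, n2, n4, n5, n6, n7, n8}
EF (AF wait): least fixpoint, start Z0 = {n0, n1, n2, n4, n5, n6, n7, n8}, add states with some successor in Z. Already a fixed point.
Sat(EF (AF wait)) = {n0, n1, n2, n4, n5, n6, n7, n8}
|Sat(EF (AF wait))| = |{n0, n1, n2, n4, n5, n6, n7, n8}| = 8.

8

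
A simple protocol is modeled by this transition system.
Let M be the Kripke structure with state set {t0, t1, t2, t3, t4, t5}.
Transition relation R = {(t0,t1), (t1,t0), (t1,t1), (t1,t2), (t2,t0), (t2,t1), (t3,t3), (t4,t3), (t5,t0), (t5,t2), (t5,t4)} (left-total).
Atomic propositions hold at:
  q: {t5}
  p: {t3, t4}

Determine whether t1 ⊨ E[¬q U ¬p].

Yes

Sat(¬q) = {t0, t1, t2, t3, t4}
Sat(¬p) = {t0, t1, t2, t5}
E[¬q U ¬p]: least fixpoint, start Z0 = Sat(¬p) = {t0, t1, t2, t5}, add states in Sat(¬q) with some successor in Z. Already a fixed point.
Sat(E[¬q U ¬p]) = {t0, t1, t2, t5}
t1 ∈ Sat(E[¬q U ¬p]) = {t0, t1, t2, t5}, so the formula holds at t1.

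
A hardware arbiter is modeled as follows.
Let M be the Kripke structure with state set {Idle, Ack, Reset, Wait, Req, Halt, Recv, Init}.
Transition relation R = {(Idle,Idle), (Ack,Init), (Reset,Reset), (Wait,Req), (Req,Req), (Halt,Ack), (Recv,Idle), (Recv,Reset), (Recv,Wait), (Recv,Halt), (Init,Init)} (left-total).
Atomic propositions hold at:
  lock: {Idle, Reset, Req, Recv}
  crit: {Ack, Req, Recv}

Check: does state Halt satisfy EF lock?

EF lock: least fixpoint, start Z0 = {Idle, Reset, Req, Recv}, add states with some successor in Z. Z1 = {Idle, Reset, Wait, Req, Recv}; fixed.
Sat(EF lock) = {Idle, Reset, Wait, Req, Recv}
Halt ∉ Sat(EF lock) = {Idle, Reset, Wait, Req, Recv}, so the formula does not hold at Halt.

No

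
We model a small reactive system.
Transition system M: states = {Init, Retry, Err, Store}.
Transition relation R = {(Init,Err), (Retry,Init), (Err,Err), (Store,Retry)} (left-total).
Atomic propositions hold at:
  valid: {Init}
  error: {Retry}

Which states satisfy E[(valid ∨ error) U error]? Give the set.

Sat(valid ∨ error) = {Init, Retry}
E[(valid ∨ error) U error]: least fixpoint, start Z0 = Sat(error) = {Retry}, add states in Sat(valid ∨ error) with some successor in Z. Already a fixed point.
Sat(E[(valid ∨ error) U error]) = {Retry}

{Retry}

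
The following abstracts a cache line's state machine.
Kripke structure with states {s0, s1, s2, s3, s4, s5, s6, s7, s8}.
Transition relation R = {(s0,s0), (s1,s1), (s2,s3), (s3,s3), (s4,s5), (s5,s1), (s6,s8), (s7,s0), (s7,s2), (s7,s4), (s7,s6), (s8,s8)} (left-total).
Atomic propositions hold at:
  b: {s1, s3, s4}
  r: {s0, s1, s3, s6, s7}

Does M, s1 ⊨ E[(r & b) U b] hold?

Sat(r & b) = {s1, s3}
E[(r & b) U b]: least fixpoint, start Z0 = Sat(b) = {s1, s3, s4}, add states in Sat(r & b) with some successor in Z. Already a fixed point.
Sat(E[(r & b) U b]) = {s1, s3, s4}
s1 ∈ Sat(E[(r & b) U b]) = {s1, s3, s4}, so the formula holds at s1.

Yes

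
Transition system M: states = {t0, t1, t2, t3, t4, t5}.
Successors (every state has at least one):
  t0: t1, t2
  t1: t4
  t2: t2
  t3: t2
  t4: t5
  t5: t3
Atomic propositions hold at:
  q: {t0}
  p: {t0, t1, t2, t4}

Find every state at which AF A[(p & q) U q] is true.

{t0}

Sat(p & q) = {t0}
A[(p & q) U q]: least fixpoint, start Z0 = Sat(q) = {t0}, add states in Sat(p & q) with every successor in Z. Already a fixed point.
Sat(A[(p & q) U q]) = {t0}
AF A[(p & q) U q]: least fixpoint, start Z0 = {t0}, add states with every successor in Z. Already a fixed point.
Sat(AF A[(p & q) U q]) = {t0}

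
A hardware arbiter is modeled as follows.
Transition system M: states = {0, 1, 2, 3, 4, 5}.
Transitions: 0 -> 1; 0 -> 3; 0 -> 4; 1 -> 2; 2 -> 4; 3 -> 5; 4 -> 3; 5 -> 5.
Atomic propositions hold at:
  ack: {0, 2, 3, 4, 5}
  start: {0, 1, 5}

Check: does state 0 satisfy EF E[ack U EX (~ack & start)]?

Yes

Sat(~ack) = {1}
Sat(~ack & start) = {1}
Sat(EX (~ack & start)) = {s : some successor in {1}} = {0}
E[ack U EX (~ack & start)]: least fixpoint, start Z0 = Sat(EX (~ack & start)) = {0}, add states in Sat(ack) with some successor in Z. Already a fixed point.
Sat(E[ack U EX (~ack & start)]) = {0}
EF E[ack U EX (~ack & start)]: least fixpoint, start Z0 = {0}, add states with some successor in Z. Already a fixed point.
Sat(EF E[ack U EX (~ack & start)]) = {0}
0 ∈ Sat(EF E[ack U EX (~ack & start)]) = {0}, so the formula holds at 0.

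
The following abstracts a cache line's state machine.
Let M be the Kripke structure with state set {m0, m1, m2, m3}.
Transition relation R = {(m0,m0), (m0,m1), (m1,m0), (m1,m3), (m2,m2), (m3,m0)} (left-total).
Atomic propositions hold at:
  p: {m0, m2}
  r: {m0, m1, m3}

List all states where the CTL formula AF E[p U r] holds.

E[p U r]: least fixpoint, start Z0 = Sat(r) = {m0, m1, m3}, add states in Sat(p) with some successor in Z. Already a fixed point.
Sat(E[p U r]) = {m0, m1, m3}
AF E[p U r]: least fixpoint, start Z0 = {m0, m1, m3}, add states with every successor in Z. Already a fixed point.
Sat(AF E[p U r]) = {m0, m1, m3}

{m0, m1, m3}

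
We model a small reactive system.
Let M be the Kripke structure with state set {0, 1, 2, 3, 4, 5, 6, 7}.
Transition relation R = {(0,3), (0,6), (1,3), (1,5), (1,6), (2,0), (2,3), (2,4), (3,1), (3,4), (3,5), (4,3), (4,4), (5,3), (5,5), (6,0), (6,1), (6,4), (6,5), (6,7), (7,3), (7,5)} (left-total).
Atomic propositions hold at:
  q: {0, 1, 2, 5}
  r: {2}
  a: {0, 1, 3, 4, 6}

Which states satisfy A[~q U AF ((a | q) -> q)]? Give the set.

Sat(~q) = {3, 4, 6, 7}
Sat(a | q) = {0, 1, 2, 3, 4, 5, 6}
Sat((a | q) -> q) = {0, 1, 2, 5, 7}
AF ((a | q) -> q): least fixpoint, start Z0 = {0, 1, 2, 5, 7}, add states with every successor in Z. Already a fixed point.
Sat(AF ((a | q) -> q)) = {0, 1, 2, 5, 7}
A[~q U AF ((a | q) -> q)]: least fixpoint, start Z0 = Sat(AF ((a | q) -> q)) = {0, 1, 2, 5, 7}, add states in Sat(~q) with every successor in Z. Already a fixed point.
Sat(A[~q U AF ((a | q) -> q)]) = {0, 1, 2, 5, 7}

{0, 1, 2, 5, 7}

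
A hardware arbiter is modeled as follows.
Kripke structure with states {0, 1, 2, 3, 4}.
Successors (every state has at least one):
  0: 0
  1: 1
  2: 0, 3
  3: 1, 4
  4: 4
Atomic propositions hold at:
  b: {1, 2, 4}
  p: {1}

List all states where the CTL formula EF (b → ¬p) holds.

Sat(¬p) = {0, 2, 3, 4}
Sat(b → ¬p) = {0, 2, 3, 4}
EF (b → ¬p): least fixpoint, start Z0 = {0, 2, 3, 4}, add states with some successor in Z. Already a fixed point.
Sat(EF (b → ¬p)) = {0, 2, 3, 4}

{0, 2, 3, 4}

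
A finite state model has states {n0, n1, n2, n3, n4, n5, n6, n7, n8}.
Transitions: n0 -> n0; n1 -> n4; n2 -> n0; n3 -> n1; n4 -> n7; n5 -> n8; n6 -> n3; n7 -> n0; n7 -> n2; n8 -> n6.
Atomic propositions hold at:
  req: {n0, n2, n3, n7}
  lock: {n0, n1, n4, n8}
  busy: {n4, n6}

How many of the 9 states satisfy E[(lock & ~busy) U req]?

Sat(~busy) = {n0, n1, n2, n3, n5, n7, n8}
Sat(lock & ~busy) = {n0, n1, n8}
E[(lock & ~busy) U req]: least fixpoint, start Z0 = Sat(req) = {n0, n2, n3, n7}, add states in Sat(lock & ~busy) with some successor in Z. Already a fixed point.
Sat(E[(lock & ~busy) U req]) = {n0, n2, n3, n7}
|Sat(E[(lock & ~busy) U req])| = |{n0, n2, n3, n7}| = 4.

4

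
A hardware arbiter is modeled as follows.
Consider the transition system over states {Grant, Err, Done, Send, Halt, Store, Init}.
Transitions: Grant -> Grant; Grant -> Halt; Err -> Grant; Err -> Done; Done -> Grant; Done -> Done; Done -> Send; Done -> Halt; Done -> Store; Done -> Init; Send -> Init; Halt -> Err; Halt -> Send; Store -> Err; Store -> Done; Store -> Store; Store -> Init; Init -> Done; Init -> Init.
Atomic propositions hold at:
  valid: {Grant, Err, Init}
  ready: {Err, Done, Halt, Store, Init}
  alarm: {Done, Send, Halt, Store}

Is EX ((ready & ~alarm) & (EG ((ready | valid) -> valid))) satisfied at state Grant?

No

Sat(~alarm) = {Grant, Err, Init}
Sat(ready & ~alarm) = {Err, Init}
Sat(ready | valid) = {Grant, Err, Done, Halt, Store, Init}
Sat((ready | valid) -> valid) = {Grant, Err, Send, Init}
EG ((ready | valid) -> valid): greatest fixpoint, start Z0 = {Grant, Err, Send, Init}, keep only states in Sat with some successor in Z. Already a fixed point.
Sat(EG ((ready | valid) -> valid)) = {Grant, Err, Send, Init}
Sat((ready & ~alarm) & (EG ((ready | valid) -> valid))) = {Err, Init}
Sat(EX ((ready & ~alarm) & (EG ((ready | valid) -> valid)))) = {s : some successor in {Err, Init}} = {Done, Send, Halt, Store, Init}
Grant ∉ Sat(EX ((ready & ~alarm) & (EG ((ready | valid) -> valid)))) = {Done, Send, Halt, Store, Init}, so the formula does not hold at Grant.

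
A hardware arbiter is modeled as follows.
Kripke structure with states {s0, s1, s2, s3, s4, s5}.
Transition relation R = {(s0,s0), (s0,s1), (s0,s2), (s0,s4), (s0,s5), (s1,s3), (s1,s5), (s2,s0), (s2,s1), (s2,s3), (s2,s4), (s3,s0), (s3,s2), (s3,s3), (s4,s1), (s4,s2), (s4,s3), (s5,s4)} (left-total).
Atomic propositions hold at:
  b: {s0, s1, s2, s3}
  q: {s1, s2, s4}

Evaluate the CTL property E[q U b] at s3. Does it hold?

Yes

E[q U b]: least fixpoint, start Z0 = Sat(b) = {s0, s1, s2, s3}, add states in Sat(q) with some successor in Z. Z1 = {s0, s1, s2, s3, s4}; fixed.
Sat(E[q U b]) = {s0, s1, s2, s3, s4}
s3 ∈ Sat(E[q U b]) = {s0, s1, s2, s3, s4}, so the formula holds at s3.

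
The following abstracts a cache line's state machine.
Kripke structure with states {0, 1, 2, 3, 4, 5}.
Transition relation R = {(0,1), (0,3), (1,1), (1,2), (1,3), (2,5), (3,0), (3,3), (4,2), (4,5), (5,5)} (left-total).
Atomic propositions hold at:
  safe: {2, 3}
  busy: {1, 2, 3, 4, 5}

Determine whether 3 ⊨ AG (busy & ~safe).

No

Sat(~safe) = {0, 1, 4, 5}
Sat(busy & ~safe) = {1, 4, 5}
AG (busy & ~safe): greatest fixpoint, start Z0 = {1, 4, 5}, keep only states in Sat with every successor in Z. Z1 = {5}; fixed.
Sat(AG (busy & ~safe)) = {5}
3 ∉ Sat(AG (busy & ~safe)) = {5}, so the formula does not hold at 3.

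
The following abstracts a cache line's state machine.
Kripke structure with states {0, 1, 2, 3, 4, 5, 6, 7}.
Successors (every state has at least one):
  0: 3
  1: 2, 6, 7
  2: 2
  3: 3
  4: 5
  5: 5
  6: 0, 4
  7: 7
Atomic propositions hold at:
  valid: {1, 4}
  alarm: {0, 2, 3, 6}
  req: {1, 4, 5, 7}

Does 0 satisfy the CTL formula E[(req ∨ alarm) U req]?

Sat(req ∨ alarm) = {0, 1, 2, 3, 4, 5, 6, 7}
E[(req ∨ alarm) U req]: least fixpoint, start Z0 = Sat(req) = {1, 4, 5, 7}, add states in Sat(req ∨ alarm) with some successor in Z. Z1 = {1, 4, 5, 6, 7}; fixed.
Sat(E[(req ∨ alarm) U req]) = {1, 4, 5, 6, 7}
0 ∉ Sat(E[(req ∨ alarm) U req]) = {1, 4, 5, 6, 7}, so the formula does not hold at 0.

No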